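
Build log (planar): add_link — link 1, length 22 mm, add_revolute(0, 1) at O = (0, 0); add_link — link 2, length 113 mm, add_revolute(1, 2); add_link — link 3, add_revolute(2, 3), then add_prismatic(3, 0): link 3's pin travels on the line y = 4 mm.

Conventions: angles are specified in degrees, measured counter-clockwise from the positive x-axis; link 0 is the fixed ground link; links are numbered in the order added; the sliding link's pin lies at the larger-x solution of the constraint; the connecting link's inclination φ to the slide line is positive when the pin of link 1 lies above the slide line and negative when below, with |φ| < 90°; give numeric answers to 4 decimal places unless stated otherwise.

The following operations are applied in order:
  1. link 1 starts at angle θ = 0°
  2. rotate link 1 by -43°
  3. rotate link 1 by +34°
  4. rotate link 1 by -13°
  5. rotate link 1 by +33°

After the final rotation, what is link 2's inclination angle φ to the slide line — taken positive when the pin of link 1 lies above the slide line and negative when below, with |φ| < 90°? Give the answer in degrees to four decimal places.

geometry: r = 22 mm, L = 113 mm, e = 4 mm; θ starts at 0°
rotate link 1 by -43°: θ ← 0° -43° = -43°
rotate link 1 by +34°: θ ← -43° +34° = -9°
rotate link 1 by -13°: θ ← -9° -13° = -22°
rotate link 1 by +33°: θ ← -22° +33° = 11°
h = r sin θ − e = 4.197798 − 4 = 0.197798
sin φ = h / L = 0.197798 / 113 = 0.00175042
φ = arcsin(0.00175042) = 0.100292°

0.1003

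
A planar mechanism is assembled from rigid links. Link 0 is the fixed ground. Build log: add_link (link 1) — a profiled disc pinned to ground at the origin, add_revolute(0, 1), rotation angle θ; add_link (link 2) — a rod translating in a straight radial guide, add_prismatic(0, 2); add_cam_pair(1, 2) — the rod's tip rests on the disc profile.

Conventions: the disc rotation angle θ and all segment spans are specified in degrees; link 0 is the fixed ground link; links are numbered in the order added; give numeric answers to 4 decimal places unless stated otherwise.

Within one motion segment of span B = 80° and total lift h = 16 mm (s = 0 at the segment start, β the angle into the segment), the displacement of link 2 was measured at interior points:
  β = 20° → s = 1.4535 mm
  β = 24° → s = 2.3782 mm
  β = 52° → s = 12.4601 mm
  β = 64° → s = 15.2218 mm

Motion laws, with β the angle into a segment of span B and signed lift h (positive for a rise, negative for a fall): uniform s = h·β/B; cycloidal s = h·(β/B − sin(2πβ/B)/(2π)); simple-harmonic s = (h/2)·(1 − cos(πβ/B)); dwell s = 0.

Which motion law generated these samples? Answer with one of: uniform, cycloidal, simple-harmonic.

candidates at β/B = r: uniform s = h·r (linear in β); cycloidal s = h·(r − sin(2πr)/(2π)); simple-harmonic s = (h/2)(1 − cos(πr))
β=20°: printed 1.4535 | uniform 4.0000, cycloidal 1.4535, simple-harmonic 2.3431
β=24°: printed 2.3782 | uniform 4.8000, cycloidal 2.3782, simple-harmonic 3.2977
β=52°: printed 12.4601 | uniform 10.4000, cycloidal 12.4601, simple-harmonic 11.6319
β=64°: printed 15.2218 | uniform 12.8000, cycloidal 15.2218, simple-harmonic 14.4721
only one law matches every sample → cycloidal

cycloidal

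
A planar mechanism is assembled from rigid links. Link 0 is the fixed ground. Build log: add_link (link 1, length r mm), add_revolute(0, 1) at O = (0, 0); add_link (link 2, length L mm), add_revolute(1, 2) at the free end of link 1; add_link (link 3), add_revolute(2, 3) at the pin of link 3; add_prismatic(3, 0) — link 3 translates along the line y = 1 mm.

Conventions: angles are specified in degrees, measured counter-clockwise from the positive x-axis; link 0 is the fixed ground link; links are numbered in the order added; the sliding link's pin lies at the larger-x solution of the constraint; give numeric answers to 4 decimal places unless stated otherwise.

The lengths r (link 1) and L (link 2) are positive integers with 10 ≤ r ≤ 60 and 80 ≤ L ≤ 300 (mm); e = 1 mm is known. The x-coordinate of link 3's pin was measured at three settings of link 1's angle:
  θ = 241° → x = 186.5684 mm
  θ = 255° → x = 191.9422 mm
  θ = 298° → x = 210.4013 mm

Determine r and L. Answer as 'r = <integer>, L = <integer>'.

constraint per measurement: (x − r cos θ)² + (r sin θ − e)² = L²
subtracting the θ₁ and θ₂ equations cancels the r² and L² terms:
r = (x₁² − x₂²) / (2[(x₁cos θ₁ + e sin θ₁) − (x₂cos θ₂ + e sin θ₂)]) = 25.0002 → r = 25
L² = (x₁ − r cos θ₁)² + (r sin θ₁ − e)² = 40000.0066 → L = 200.0000 → L = 200
check at θ₃=298°: x = 210.4013 (printed 210.4013) ✓

r = 25, L = 200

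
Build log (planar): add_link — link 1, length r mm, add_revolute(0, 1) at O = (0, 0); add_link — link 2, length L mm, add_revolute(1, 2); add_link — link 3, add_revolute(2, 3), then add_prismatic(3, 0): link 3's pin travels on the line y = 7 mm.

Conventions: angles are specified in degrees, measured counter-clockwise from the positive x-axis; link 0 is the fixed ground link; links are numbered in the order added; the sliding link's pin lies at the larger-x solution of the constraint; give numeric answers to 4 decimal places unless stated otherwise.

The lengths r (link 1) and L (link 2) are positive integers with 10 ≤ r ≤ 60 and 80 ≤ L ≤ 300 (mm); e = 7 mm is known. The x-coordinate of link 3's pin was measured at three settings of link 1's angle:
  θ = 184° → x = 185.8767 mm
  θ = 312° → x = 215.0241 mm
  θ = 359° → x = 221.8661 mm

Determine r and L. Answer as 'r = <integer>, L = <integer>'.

constraint per measurement: (x − r cos θ)² + (r sin θ − e)² = L²
subtracting the θ₁ and θ₂ equations cancels the r² and L² terms:
r = (x₁² − x₂²) / (2[(x₁cos θ₁ + e sin θ₁) − (x₂cos θ₂ + e sin θ₂)]) = 18.0000 → r = 18
L² = (x₁ − r cos θ₁)² + (r sin θ₁ − e)² = 41615.9871 → L = 204.0000 → L = 204
check at θ₃=359°: x = 221.8661 (printed 221.8661) ✓

r = 18, L = 204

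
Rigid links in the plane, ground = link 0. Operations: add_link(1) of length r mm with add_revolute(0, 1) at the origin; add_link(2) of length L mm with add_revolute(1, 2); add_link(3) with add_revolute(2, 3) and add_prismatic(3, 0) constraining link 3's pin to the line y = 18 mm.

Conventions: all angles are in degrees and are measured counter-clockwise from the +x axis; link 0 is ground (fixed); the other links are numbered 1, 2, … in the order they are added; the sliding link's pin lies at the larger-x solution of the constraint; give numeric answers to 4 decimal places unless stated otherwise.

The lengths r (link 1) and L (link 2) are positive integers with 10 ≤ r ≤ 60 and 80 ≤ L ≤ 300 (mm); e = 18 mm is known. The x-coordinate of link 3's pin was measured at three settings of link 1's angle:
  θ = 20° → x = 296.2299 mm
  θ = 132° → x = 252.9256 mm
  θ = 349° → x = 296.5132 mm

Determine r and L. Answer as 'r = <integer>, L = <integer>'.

constraint per measurement: (x − r cos θ)² + (r sin θ − e)² = L²
subtracting the θ₁ and θ₂ equations cancels the r² and L² terms:
r = (x₁² − x₂²) / (2[(x₁cos θ₁ + e sin θ₁) − (x₂cos θ₂ + e sin θ₂)]) = 27.0000 → r = 27
L² = (x₁ − r cos θ₁)² + (r sin θ₁ − e)² = 73440.9973 → L = 271.0000 → L = 271
check at θ₃=349°: x = 296.5132 (printed 296.5132) ✓

r = 27, L = 271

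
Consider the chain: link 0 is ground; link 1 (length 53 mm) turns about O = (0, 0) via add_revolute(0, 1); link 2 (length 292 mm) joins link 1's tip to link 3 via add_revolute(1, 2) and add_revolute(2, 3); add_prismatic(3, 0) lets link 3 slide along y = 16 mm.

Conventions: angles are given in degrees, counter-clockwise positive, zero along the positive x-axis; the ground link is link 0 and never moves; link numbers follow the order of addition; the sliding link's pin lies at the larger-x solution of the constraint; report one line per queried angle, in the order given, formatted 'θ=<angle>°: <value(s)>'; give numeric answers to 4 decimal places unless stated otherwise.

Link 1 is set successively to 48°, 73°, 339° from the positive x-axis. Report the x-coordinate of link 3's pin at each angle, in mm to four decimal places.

geometry: r = 53 mm, L = 292 mm, e = 16 mm
θ=48°: crank pin P = (r cos θ, r sin θ) = (35.463922, 39.386676)
θ=48°: h = r sin θ − e = 39.386676 − 16 = 23.386676
θ=48°: x = r cos θ + √(L² − h²) = 35.463922 + 291.061958 = 326.525880
θ=73°: crank pin P = (r cos θ, r sin θ) = (15.495700, 50.684152)
θ=73°: h = r sin θ − e = 50.684152 − 16 = 34.684152
θ=73°: x = r cos θ + √(L² − h²) = 15.495700 + 289.932767 = 305.428468
θ=339°: crank pin P = (r cos θ, r sin θ) = (49.479763, -18.993501)
θ=339°: h = r sin θ − e = -18.993501 − 16 = -34.993501
θ=339°: x = r cos θ + √(L² − h²) = 49.479763 + 289.895593 = 339.375356

θ=48°: 326.5259
θ=73°: 305.4285
θ=339°: 339.3754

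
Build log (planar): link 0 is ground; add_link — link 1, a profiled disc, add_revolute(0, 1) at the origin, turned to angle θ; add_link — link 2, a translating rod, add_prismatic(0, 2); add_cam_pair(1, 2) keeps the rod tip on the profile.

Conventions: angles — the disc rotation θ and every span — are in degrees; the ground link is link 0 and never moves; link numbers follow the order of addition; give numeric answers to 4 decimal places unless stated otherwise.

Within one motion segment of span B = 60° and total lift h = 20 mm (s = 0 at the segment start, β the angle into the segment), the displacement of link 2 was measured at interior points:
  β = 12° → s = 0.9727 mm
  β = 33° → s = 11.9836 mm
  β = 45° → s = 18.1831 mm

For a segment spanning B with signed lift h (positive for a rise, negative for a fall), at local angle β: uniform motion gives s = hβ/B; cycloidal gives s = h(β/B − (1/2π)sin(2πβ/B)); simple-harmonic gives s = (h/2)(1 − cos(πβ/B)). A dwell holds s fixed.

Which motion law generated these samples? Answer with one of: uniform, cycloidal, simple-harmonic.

candidates at β/B = r: uniform s = h·r (linear in β); cycloidal s = h·(r − sin(2πr)/(2π)); simple-harmonic s = (h/2)(1 − cos(πr))
β=12°: printed 0.9727 | uniform 4.0000, cycloidal 0.9727, simple-harmonic 1.9098
β=33°: printed 11.9836 | uniform 11.0000, cycloidal 11.9836, simple-harmonic 11.5643
β=45°: printed 18.1831 | uniform 15.0000, cycloidal 18.1831, simple-harmonic 17.0711
only one law matches every sample → cycloidal

cycloidal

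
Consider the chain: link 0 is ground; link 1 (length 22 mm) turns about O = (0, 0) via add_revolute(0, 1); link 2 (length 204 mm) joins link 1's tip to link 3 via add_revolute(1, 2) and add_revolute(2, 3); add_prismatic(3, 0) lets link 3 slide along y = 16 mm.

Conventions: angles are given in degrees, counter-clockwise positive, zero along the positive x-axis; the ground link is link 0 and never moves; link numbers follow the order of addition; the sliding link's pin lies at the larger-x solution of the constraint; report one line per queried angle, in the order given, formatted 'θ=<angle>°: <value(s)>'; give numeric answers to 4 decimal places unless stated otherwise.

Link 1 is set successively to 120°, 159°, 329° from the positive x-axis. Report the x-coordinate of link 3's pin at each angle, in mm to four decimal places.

geometry: r = 22 mm, L = 204 mm, e = 16 mm
θ=120°: crank pin P = (r cos θ, r sin θ) = (-11.000000, 19.052559)
θ=120°: h = r sin θ − e = 19.052559 − 16 = 3.052559
θ=120°: x = r cos θ + √(L² − h²) = -11.000000 + 203.977160 = 192.977160
θ=159°: crank pin P = (r cos θ, r sin θ) = (-20.538769, 7.884095)
θ=159°: h = r sin θ − e = 7.884095 − 16 = -8.115905
θ=159°: x = r cos θ + √(L² − h²) = -20.538769 + 203.838495 = 183.299726
θ=329°: crank pin P = (r cos θ, r sin θ) = (18.857681, -11.330838)
θ=329°: h = r sin θ − e = -11.330838 − 16 = -27.330838
θ=329°: x = r cos θ + √(L² − h²) = 18.857681 + 202.160890 = 221.018570

θ=120°: 192.9772
θ=159°: 183.2997
θ=329°: 221.0186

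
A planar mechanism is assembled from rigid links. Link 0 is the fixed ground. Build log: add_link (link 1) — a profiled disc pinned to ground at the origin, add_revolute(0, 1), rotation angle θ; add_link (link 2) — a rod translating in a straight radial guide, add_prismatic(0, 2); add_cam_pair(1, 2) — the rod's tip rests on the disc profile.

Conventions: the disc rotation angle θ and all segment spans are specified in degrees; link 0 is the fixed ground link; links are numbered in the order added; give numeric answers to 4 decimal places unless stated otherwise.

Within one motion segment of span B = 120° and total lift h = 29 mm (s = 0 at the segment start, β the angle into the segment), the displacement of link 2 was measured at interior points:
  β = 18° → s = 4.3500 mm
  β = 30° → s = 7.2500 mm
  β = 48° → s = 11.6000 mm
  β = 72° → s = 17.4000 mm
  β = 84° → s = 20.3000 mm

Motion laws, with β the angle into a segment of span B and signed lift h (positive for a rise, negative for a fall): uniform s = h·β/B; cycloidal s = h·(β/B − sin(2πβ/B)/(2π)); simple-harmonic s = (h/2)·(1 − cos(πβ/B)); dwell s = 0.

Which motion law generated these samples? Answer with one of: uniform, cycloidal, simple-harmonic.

candidates at β/B = r: uniform s = h·r (linear in β); cycloidal s = h·(r − sin(2πr)/(2π)); simple-harmonic s = (h/2)(1 − cos(πr))
β=18°: printed 4.3500 | uniform 4.3500, cycloidal 0.6160, simple-harmonic 1.5804
β=30°: printed 7.2500 | uniform 7.2500, cycloidal 2.6345, simple-harmonic 4.2470
β=48°: printed 11.6000 | uniform 11.6000, cycloidal 8.8871, simple-harmonic 10.0193
β=72°: printed 17.4000 | uniform 17.4000, cycloidal 20.1129, simple-harmonic 18.9807
β=84°: printed 20.3000 | uniform 20.3000, cycloidal 24.6896, simple-harmonic 23.0229
only one law matches every sample → uniform

uniform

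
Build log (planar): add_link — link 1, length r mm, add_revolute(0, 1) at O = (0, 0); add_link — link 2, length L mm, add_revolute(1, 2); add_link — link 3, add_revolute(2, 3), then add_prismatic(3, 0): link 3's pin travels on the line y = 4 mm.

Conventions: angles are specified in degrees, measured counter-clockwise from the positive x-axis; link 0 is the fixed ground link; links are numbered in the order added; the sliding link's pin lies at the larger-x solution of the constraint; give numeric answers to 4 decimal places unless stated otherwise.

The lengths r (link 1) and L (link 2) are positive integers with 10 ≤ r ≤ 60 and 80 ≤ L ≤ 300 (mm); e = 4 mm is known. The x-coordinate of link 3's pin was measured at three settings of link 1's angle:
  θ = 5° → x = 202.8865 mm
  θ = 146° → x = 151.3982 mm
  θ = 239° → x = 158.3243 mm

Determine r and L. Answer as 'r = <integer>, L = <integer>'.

constraint per measurement: (x − r cos θ)² + (r sin θ − e)² = L²
subtracting the θ₁ and θ₂ equations cancels the r² and L² terms:
r = (x₁² − x₂²) / (2[(x₁cos θ₁ + e sin θ₁) − (x₂cos θ₂ + e sin θ₂)]) = 28.0000 → r = 28
L² = (x₁ − r cos θ₁)² + (r sin θ₁ − e)² = 30624.9995 → L = 175.0000 → L = 175
check at θ₃=239°: x = 158.3243 (printed 158.3243) ✓

r = 28, L = 175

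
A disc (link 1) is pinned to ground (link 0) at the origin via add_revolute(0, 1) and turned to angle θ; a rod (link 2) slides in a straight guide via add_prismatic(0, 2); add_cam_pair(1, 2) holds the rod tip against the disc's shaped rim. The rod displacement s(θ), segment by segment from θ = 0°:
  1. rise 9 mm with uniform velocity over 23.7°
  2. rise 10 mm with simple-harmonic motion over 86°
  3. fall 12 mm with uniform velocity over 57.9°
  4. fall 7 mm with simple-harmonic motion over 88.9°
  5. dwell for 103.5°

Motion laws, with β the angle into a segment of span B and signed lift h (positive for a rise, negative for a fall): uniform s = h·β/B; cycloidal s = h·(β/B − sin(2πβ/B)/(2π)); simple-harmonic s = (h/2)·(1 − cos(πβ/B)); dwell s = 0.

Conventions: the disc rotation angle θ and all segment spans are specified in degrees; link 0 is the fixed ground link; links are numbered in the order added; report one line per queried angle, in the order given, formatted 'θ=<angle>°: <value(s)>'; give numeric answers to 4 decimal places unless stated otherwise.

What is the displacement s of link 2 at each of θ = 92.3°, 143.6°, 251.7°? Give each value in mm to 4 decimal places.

segment 1 (0° to 23.7°, uniform, h = 9) is passed completely: s = 0.0000 + (9) = 9.0000
θ = 92.3° falls in segment 2 (23.7° to 109.7°, simple-harmonic, h = 10): β = 92.3 − 23.7 = 68.6°, B = 86°; Δs = 10/2·(1 − cos(π·0.7977)) = 9.0235; s = 9.0000 + 9.0235 = 18.0235
segment 2 (23.7° to 109.7°, simple-harmonic, h = 10) is passed completely: s = 9.0000 + (10) = 19.0000
θ = 143.6° falls in segment 3 (109.7° to 167.6°, uniform, h = -12): β = 143.6 − 109.7 = 33.9°, B = 57.9°; Δs = -12·33.9/57.9 = -7.0259; s = 19.0000 − 7.0259 = 11.9741
segment 3 (109.7° to 167.6°, uniform, h = -12) is passed completely: s = 19.0000 + (-12) = 7.0000
θ = 251.7° falls in segment 4 (167.6° to 256.5°, simple-harmonic, h = -7): β = 251.7 − 167.6 = 84.1°, B = 88.9°; Δs = -7/2·(1 − cos(π·0.9460)) = -6.9498; s = 7.0000 − 6.9498 = 0.0502

θ=92.3°: 18.0235
θ=143.6°: 11.9741
θ=251.7°: 0.0502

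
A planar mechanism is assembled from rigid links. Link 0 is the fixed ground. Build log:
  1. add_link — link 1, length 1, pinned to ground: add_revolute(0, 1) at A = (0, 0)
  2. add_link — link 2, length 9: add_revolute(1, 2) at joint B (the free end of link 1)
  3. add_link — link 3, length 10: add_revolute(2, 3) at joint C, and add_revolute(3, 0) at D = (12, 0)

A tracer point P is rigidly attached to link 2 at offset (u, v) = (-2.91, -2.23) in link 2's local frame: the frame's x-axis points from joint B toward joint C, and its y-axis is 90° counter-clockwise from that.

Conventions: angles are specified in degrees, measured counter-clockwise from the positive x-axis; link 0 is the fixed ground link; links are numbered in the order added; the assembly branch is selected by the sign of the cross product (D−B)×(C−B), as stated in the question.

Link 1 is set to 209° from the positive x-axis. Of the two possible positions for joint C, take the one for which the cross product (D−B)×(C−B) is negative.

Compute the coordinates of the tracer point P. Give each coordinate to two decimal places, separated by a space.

A=(0,0), D=(12.00,0)
B = A + 1.00·(cos209°, sin209°) = (-0.8746, -0.4848)
|BD| = 12.8837
circle(B,9.00) ∩ circle(D,10.00): a=5.7045, h=6.9612
  candidates: C₊=(4.5639,6.6861) cross=89.687; C₋=(5.0878,-7.2264) cross=-89.687
  branch - wants cross < 0 → take C=(5.0878,-7.2264) (cross=-89.687)
ex = (C−B)/|BC| = (0.6625,-0.7491); ey = (0.7491,0.6625)
P = B + -2.91·ex + -2.23·ey = (-4.4729,0.2176)

-4.47 0.22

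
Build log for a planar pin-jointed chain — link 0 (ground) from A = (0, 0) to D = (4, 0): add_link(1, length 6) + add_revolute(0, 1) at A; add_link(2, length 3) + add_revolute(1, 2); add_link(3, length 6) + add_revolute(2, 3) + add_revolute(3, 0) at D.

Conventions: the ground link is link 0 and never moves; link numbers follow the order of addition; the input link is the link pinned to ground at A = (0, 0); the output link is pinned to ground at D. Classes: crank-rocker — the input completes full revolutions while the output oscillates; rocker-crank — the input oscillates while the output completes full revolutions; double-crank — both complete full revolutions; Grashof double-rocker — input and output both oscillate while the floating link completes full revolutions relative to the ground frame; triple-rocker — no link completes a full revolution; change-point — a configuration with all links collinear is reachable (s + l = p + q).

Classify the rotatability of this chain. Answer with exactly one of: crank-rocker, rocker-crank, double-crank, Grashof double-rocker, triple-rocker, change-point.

lengths: ground=4, input=6, coupler=3, output=6
sorted: s=3 (shortest), l=6 (longest), p+q=10
s + l = 9 vs p + q = 10
s + l < p + q (Grashof) with shortest = coupler link → Grashof double-rocker

Grashof double-rocker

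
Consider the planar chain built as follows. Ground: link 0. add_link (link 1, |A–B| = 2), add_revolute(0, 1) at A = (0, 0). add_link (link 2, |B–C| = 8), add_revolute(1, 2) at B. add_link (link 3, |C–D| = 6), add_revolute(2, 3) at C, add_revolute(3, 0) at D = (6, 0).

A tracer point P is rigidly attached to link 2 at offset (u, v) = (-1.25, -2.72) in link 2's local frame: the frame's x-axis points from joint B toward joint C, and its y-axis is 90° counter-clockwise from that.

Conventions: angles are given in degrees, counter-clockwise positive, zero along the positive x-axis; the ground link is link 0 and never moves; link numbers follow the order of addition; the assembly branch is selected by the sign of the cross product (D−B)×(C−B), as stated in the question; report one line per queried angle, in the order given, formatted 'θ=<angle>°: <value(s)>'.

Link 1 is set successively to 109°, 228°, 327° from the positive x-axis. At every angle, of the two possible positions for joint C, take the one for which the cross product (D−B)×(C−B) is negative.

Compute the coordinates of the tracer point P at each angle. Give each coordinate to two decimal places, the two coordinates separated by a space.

A=(0,0), D=(6.00,0)
θ=109°: B = A + 2.00·(cos109°, sin109°) = (-0.6511, 1.8910)
θ=109°: |BD| = 6.9147
θ=109°: circle(B,8.00) ∩ circle(D,6.00): a=5.4820, h=5.8264
θ=109°:   candidates: C₊=(6.2153,5.9961) cross=40.288; C₋=(3.0285,-5.2125) cross=-40.288
θ=109°:   branch - wants cross < 0 → take C=(3.0285,-5.2125) (cross=-40.288)
θ=109°: ex = (C−B)/|BC| = (0.4600,-0.8879); ey = (0.8879,0.4600)
θ=109°: P = B + -1.25·ex + -2.72·ey = (-3.6413,1.7499)
θ=228°: B = A + 2.00·(cos228°, sin228°) = (-1.3383, -1.4863)
θ=228°: |BD| = 7.4873
θ=228°: circle(B,8.00) ∩ circle(D,6.00): a=5.6135, h=5.6999
θ=228°:   candidates: C₊=(3.0320,5.2145) cross=42.677; C₋=(5.2950,-5.9584) cross=-42.677
θ=228°:   branch - wants cross < 0 → take C=(5.2950,-5.9584) (cross=-42.677)
θ=228°: ex = (C−B)/|BC| = (0.8292,-0.5590); ey = (0.5590,0.8292)
θ=228°: P = B + -1.25·ex + -2.72·ey = (-3.8952,-3.0428)
θ=327°: B = A + 2.00·(cos327°, sin327°) = (1.6773, -1.0893)
θ=327°: |BD| = 4.4578
θ=327°: circle(B,8.00) ∩ circle(D,6.00): a=5.3695, h=5.9303
θ=327°:   candidates: C₊=(5.4349,5.9733) cross=26.436; C₋=(8.3331,-5.5278) cross=-26.436
θ=327°:   branch - wants cross < 0 → take C=(8.3331,-5.5278) (cross=-26.436)
θ=327°: ex = (C−B)/|BC| = (0.8320,-0.5548); ey = (0.5548,0.8320)
θ=327°: P = B + -1.25·ex + -2.72·ey = (-0.8717,-2.6587)

θ=109°: -3.64 1.75
θ=228°: -3.90 -3.04
θ=327°: -0.87 -2.66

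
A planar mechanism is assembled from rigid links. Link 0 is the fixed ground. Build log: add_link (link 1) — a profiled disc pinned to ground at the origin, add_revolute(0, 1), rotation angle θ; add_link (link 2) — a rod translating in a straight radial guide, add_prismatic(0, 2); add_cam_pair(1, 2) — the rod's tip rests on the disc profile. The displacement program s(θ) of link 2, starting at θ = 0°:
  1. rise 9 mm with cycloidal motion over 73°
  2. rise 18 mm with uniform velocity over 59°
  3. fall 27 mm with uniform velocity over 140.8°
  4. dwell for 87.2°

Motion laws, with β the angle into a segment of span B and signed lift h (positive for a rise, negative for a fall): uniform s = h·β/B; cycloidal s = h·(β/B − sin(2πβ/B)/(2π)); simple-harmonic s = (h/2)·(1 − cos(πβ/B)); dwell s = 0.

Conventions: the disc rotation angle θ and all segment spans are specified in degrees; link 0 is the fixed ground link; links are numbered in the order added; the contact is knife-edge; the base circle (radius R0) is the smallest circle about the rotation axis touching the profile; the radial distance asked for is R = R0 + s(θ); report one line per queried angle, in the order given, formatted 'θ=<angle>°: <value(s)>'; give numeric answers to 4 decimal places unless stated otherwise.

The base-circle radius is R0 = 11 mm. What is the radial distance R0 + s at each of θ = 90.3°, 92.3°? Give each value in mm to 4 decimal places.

seg 1 [0°–73°] cycloidal, h=9: full span → s += 9 → s = 9.0000
seg 2 [73°–132°] uniform, h=18: θ=90.3° here. β=17.3, B=59. 18·17.3/59 = 5.2780 → s = 14.2780
seg 2 [73°–132°] uniform, h=18: θ=92.3° here. β=19.3, B=59. 18·19.3/59 = 5.8881 → s = 14.8881
θ=90.3°: R = R0 + s = 11 + 14.2780 = 25.2780
θ=92.3°: R = R0 + s = 11 + 14.8881 = 25.8881

θ=90.3°: 25.2780
θ=92.3°: 25.8881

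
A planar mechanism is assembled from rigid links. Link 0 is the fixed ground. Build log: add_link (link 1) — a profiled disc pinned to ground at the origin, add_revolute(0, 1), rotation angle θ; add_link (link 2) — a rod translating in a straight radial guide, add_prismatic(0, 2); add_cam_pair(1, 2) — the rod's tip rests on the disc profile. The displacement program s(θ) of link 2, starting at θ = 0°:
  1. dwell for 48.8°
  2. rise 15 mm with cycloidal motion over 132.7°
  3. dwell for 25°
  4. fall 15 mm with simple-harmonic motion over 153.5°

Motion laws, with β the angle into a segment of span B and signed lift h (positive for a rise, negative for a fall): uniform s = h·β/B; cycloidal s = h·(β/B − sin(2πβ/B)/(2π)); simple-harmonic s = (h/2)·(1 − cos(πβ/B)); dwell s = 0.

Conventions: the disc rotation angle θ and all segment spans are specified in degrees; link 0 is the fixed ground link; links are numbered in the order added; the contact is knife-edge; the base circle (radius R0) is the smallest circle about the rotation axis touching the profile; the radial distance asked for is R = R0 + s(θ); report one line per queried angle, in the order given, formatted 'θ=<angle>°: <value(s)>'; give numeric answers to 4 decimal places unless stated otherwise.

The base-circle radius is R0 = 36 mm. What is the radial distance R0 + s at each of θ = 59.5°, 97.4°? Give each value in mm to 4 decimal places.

seg 1 [0°–48.8°] dwell: s stays 0.0000
seg 2 [48.8°–181.5°] cycloidal, h=15: θ=59.5° here. β=10.7, B=132.7. 15·(0.0806 − sin(2π·0.0806)/(2π)) = 0.0511 → s = 0.0511
seg 2 [48.8°–181.5°] cycloidal, h=15: θ=97.4° here. β=48.6, B=132.7. 15·(0.3662 − sin(2π·0.3662)/(2π)) = 3.7152 → s = 3.7152
θ=59.5°: R = R0 + s = 36 + 0.0511 = 36.0511
θ=97.4°: R = R0 + s = 36 + 3.7152 = 39.7152

θ=59.5°: 36.0511
θ=97.4°: 39.7152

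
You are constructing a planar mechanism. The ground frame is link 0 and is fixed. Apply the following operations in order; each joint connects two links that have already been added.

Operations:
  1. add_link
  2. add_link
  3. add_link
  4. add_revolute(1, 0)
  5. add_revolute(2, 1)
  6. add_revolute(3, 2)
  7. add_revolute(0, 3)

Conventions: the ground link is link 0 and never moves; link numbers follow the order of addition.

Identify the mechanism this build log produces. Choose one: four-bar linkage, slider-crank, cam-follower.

links: 4 (incl. ground); joints: 4 revolute, 0 prismatic, 0 higher (cam) pair, forming one closed loop
4 links in a single 4R loop → four-bar linkage

four-bar linkage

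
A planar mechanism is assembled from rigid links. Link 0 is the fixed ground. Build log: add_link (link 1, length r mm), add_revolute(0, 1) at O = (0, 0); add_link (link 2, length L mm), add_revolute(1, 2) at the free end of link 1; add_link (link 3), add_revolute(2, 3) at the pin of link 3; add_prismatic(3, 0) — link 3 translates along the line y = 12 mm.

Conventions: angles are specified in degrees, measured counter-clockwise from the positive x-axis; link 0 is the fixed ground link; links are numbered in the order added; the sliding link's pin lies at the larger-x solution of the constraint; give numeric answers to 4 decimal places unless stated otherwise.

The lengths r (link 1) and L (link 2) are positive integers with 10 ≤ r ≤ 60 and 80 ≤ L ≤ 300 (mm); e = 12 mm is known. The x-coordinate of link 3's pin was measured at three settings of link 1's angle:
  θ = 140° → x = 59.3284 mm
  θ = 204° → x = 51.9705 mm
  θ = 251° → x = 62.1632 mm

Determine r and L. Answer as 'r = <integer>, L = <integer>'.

constraint per measurement: (x − r cos θ)² + (r sin θ − e)² = L²
subtracting the θ₁ and θ₂ equations cancels the r² and L² terms:
r = (x₁² − x₂²) / (2[(x₁cos θ₁ + e sin θ₁) − (x₂cos θ₂ + e sin θ₂)]) = 28.0003 → r = 28
L² = (x₁ − r cos θ₁)² + (r sin θ₁ − e)² = 6561.0045 → L = 81.0000 → L = 81
check at θ₃=251°: x = 62.1632 (printed 62.1632) ✓

r = 28, L = 81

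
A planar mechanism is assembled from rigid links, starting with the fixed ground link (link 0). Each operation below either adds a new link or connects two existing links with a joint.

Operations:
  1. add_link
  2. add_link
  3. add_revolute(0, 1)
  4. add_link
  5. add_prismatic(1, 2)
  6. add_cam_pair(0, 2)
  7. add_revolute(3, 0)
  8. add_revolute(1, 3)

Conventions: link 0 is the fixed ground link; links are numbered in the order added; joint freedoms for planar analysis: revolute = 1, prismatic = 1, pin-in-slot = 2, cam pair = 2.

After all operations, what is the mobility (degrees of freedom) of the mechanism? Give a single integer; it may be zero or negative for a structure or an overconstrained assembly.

ground; <1,0,0>
#1 <2,0,0>
#2 <3,0,0>
R:0↔1 J1 <3,1,0>
#3 <4,1,0>
P:1↔2 J1 <4,2,0>
C:0↔2 J2 <4,2,1>
R:3↔0 J1 <4,3,1>
R:1↔3 J1 <4,4,1>
3×3 − 2×4 − 1×1 = 0

M = 0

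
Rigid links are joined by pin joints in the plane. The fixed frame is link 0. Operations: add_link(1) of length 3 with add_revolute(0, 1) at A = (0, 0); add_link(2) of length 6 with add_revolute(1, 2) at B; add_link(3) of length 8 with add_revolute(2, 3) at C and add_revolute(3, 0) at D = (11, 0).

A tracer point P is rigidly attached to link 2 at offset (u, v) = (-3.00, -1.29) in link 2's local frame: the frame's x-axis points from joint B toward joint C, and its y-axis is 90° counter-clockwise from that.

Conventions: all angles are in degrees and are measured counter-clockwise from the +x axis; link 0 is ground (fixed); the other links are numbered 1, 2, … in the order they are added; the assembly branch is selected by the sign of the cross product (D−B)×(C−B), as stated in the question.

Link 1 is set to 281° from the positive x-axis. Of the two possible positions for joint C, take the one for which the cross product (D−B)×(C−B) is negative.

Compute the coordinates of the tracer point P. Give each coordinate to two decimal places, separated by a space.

A=(0,0), D=(11.00,0)
B = A + 3.00·(cos281°, sin281°) = (0.5724, -2.9449)
|BD| = 10.8354
circle(B,6.00) ∩ circle(D,8.00): a=4.1257, h=4.3565
  candidates: C₊=(3.3588,2.3689) cross=47.204; C₋=(5.7268,-6.0161) cross=-47.204
  branch - wants cross < 0 → take C=(5.7268,-6.0161) (cross=-47.204)
ex = (C−B)/|BC| = (0.8591,-0.5119); ey = (0.5119,0.8591)
P = B + -3.00·ex + -1.29·ey = (-2.6651,-2.5175)

-2.67 -2.52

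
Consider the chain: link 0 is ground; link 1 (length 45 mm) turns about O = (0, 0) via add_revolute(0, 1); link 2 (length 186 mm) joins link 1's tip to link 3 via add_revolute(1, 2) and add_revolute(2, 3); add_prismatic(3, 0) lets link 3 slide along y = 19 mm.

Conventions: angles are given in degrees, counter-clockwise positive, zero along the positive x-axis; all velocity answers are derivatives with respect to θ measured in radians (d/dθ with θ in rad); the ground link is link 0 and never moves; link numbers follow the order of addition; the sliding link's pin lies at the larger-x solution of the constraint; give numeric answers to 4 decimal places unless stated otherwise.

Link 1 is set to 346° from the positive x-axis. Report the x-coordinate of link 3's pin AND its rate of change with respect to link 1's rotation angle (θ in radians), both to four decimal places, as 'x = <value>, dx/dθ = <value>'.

geometry: r = 45 mm, L = 186 mm, e = 19 mm
crank pin P = (r cos θ, r sin θ) = (43.663308, -10.886485)
h = r sin θ − e = -10.886485 − 19 = -29.886485
x = r cos θ + √(L² − h²) = 43.663308 + 183.583218 = 227.246526
dx/dθ = −r sin θ − h·r cos θ/√(L² − h²) (θ in radians; h = -29.886485) = 17.994667

x = 227.2465, dx/dθ = 17.9947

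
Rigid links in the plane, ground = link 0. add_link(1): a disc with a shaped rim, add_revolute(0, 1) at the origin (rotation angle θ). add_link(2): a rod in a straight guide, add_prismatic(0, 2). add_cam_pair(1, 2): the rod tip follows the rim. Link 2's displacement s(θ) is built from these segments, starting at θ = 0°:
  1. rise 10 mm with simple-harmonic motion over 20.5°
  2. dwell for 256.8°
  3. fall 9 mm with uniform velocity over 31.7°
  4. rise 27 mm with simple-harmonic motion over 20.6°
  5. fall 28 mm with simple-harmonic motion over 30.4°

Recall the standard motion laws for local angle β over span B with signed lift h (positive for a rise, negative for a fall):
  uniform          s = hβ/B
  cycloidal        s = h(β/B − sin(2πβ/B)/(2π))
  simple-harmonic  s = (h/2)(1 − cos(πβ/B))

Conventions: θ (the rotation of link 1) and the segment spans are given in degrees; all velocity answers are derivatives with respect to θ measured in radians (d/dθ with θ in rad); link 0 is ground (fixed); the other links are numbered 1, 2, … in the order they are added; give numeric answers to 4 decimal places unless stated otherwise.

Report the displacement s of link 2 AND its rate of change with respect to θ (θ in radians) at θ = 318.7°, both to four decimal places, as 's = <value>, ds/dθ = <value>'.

segment 1 (0° to 20.5°, simple-harmonic, h = 10) is passed completely: s = 0.0000 + (10) = 10.0000
segment 2 (20.5° to 277.3°, dwell): s unchanged at 10.0000
segment 3 (277.3° to 309°, uniform, h = -9) is passed completely: s = 10.0000 + (-9) = 1.0000
θ = 318.7° falls in segment 4 (309° to 329.6°, simple-harmonic, h = 27): β = 318.7 − 309 = 9.7°, B = 20.6°; Δs = 27/2·(1 − cos(π·0.4709)) = 12.2664; s = 1.0000 + 12.2664 = 13.2664
velocity in seg [309°–329.6°] (simple-harmonic), θ in radians: β = 9.7° = 0.1693 rad, B = 20.6° = 0.3595 rad; ds/dθ = (πh/(2B)) sin(πβ/B) = (π·27/(2·0.3595)) sin(π·0.4709) = 117.467680 mm/rad

s = 13.2664, ds/dθ = 117.4677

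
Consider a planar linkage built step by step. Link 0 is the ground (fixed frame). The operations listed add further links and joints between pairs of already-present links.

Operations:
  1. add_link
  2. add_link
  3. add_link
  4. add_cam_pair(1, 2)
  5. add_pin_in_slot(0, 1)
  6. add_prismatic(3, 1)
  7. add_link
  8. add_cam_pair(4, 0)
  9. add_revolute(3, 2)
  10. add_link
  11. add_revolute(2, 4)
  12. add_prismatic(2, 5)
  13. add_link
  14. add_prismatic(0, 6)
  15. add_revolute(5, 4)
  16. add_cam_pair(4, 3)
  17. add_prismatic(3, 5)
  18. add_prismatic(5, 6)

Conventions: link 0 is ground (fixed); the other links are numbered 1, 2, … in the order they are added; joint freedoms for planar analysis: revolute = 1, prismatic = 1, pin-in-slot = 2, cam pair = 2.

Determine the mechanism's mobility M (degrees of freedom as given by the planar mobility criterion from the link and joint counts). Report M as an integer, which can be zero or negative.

(L,J1,J2)=(1,0,0); link0 fixed
link1: (2,0,0)
link2: (3,0,0)
link3: (4,0,0)
C 1-2 [J2]: (4,0,1)
PS 0-1 [J2]: (4,0,2)
P 3-1 [J1]: (4,1,2)
link4: (5,1,2)
C 4-0 [J2]: (5,1,3)
R 3-2 [J1]: (5,2,3)
link5: (6,2,3)
R 2-4 [J1]: (6,3,3)
P 2-5 [J1]: (6,4,3)
link6: (7,4,3)
P 0-6 [J1]: (7,5,3)
R 5-4 [J1]: (7,6,3)
C 4-3 [J2]: (7,6,4)
P 3-5 [J1]: (7,7,4)
P 5-6 [J1]: (7,8,4)
Grübler: 3·6 − 2·8 − 4 = -2

M = -2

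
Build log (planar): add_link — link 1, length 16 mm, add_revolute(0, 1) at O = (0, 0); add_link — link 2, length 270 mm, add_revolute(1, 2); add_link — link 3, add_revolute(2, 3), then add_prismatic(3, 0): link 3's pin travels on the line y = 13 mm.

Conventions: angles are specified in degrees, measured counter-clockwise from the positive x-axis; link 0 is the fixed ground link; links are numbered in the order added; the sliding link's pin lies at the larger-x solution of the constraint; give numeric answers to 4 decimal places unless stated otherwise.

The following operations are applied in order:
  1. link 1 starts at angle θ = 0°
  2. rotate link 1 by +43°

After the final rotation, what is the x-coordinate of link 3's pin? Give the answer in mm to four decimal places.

geometry: r = 16 mm, L = 270 mm, e = 13 mm; θ starts at 0°
rotate link 1 by +43°: θ ← 0° +43° = 43°
crank pin P = (r cos θ, r sin θ) = (11.701659, 10.911974)
h = r sin θ − e = 10.911974 − 13 = -2.088026
x = r cos θ + √(L² − h²) = 11.701659 + 269.991926 = 281.693585

281.6936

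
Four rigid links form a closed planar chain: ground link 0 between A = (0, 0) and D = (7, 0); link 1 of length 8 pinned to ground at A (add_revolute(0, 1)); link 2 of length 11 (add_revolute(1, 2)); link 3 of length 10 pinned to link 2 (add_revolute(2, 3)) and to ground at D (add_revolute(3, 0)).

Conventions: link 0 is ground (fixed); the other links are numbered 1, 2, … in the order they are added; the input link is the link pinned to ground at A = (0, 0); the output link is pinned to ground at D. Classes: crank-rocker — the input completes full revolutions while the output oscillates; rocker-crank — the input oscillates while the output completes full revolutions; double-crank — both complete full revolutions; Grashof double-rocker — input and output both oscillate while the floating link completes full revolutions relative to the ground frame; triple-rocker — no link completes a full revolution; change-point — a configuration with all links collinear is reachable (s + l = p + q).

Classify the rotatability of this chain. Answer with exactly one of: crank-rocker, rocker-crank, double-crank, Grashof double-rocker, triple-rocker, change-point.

lengths: ground=7, input=8, coupler=11, output=10
sorted: s=7 (shortest), l=11 (longest), p+q=18
s + l = 18 vs p + q = 18
s + l = p + q → change-point (collinear configuration reachable)

change-point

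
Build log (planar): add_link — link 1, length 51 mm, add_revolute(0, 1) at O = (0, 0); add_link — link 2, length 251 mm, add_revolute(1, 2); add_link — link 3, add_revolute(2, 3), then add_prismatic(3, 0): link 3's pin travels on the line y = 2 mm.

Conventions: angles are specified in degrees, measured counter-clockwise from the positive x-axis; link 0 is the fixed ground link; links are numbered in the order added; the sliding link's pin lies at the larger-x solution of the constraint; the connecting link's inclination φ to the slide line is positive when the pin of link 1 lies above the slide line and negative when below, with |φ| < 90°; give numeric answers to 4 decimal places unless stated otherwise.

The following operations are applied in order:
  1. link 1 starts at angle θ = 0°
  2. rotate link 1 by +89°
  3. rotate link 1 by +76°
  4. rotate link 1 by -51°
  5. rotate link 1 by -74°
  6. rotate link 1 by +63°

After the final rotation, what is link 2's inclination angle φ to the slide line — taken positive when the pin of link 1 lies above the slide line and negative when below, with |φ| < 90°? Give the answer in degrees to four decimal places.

geometry: r = 51 mm, L = 251 mm, e = 2 mm; θ starts at 0°
rotate link 1 by +89°: θ ← 0° +89° = 89°
rotate link 1 by +76°: θ ← 89° +76° = 165°
rotate link 1 by -51°: θ ← 165° -51° = 114°
rotate link 1 by -74°: θ ← 114° -74° = 40°
rotate link 1 by +63°: θ ← 40° +63° = 103°
h = r sin θ − e = 49.692873 − 2 = 47.692873
sin φ = h / L = 47.692873 / 251 = 0.19001145
φ = arcsin(0.19001145) = 10.953452°

10.9535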